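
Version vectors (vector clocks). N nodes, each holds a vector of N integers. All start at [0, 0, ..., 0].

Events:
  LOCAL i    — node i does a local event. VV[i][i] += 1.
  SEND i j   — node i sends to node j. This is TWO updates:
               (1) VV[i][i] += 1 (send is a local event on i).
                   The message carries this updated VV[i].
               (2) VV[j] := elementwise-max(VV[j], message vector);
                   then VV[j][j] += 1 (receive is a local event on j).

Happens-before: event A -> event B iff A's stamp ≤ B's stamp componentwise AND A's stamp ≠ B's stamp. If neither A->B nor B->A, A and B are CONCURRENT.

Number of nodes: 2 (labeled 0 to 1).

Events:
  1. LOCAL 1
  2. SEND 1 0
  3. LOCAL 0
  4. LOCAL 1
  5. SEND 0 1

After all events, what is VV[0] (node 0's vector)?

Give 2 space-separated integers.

Initial: VV[0]=[0, 0]
Initial: VV[1]=[0, 0]
Event 1: LOCAL 1: VV[1][1]++ -> VV[1]=[0, 1]
Event 2: SEND 1->0: VV[1][1]++ -> VV[1]=[0, 2], msg_vec=[0, 2]; VV[0]=max(VV[0],msg_vec) then VV[0][0]++ -> VV[0]=[1, 2]
Event 3: LOCAL 0: VV[0][0]++ -> VV[0]=[2, 2]
Event 4: LOCAL 1: VV[1][1]++ -> VV[1]=[0, 3]
Event 5: SEND 0->1: VV[0][0]++ -> VV[0]=[3, 2], msg_vec=[3, 2]; VV[1]=max(VV[1],msg_vec) then VV[1][1]++ -> VV[1]=[3, 4]
Final vectors: VV[0]=[3, 2]; VV[1]=[3, 4]

Answer: 3 2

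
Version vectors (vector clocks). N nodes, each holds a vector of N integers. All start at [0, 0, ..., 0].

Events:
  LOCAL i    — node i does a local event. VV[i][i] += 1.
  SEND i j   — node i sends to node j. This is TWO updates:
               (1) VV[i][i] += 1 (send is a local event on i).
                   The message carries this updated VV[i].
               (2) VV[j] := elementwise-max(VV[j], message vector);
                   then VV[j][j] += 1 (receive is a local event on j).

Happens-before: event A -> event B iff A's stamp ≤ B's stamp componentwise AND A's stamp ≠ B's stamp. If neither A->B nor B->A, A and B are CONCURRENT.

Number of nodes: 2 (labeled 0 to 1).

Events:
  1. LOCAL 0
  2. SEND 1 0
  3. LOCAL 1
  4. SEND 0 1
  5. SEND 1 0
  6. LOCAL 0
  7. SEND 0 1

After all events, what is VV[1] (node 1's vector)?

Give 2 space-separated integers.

Initial: VV[0]=[0, 0]
Initial: VV[1]=[0, 0]
Event 1: LOCAL 0: VV[0][0]++ -> VV[0]=[1, 0]
Event 2: SEND 1->0: VV[1][1]++ -> VV[1]=[0, 1], msg_vec=[0, 1]; VV[0]=max(VV[0],msg_vec) then VV[0][0]++ -> VV[0]=[2, 1]
Event 3: LOCAL 1: VV[1][1]++ -> VV[1]=[0, 2]
Event 4: SEND 0->1: VV[0][0]++ -> VV[0]=[3, 1], msg_vec=[3, 1]; VV[1]=max(VV[1],msg_vec) then VV[1][1]++ -> VV[1]=[3, 3]
Event 5: SEND 1->0: VV[1][1]++ -> VV[1]=[3, 4], msg_vec=[3, 4]; VV[0]=max(VV[0],msg_vec) then VV[0][0]++ -> VV[0]=[4, 4]
Event 6: LOCAL 0: VV[0][0]++ -> VV[0]=[5, 4]
Event 7: SEND 0->1: VV[0][0]++ -> VV[0]=[6, 4], msg_vec=[6, 4]; VV[1]=max(VV[1],msg_vec) then VV[1][1]++ -> VV[1]=[6, 5]
Final vectors: VV[0]=[6, 4]; VV[1]=[6, 5]

Answer: 6 5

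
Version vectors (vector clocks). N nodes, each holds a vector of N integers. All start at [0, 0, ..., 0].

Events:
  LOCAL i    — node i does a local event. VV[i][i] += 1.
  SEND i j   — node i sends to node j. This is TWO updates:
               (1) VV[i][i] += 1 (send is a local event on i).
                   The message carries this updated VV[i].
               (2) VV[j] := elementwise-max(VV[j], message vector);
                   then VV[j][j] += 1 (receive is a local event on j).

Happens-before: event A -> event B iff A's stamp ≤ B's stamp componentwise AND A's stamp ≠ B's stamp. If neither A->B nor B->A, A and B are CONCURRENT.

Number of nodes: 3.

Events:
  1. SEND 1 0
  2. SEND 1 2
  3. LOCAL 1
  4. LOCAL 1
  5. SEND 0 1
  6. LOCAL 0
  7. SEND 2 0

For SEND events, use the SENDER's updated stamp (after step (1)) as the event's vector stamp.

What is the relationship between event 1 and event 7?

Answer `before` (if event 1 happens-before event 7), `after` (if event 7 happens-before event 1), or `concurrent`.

Answer: before

Derivation:
Initial: VV[0]=[0, 0, 0]
Initial: VV[1]=[0, 0, 0]
Initial: VV[2]=[0, 0, 0]
Event 1: SEND 1->0: VV[1][1]++ -> VV[1]=[0, 1, 0], msg_vec=[0, 1, 0]; VV[0]=max(VV[0],msg_vec) then VV[0][0]++ -> VV[0]=[1, 1, 0]
Event 2: SEND 1->2: VV[1][1]++ -> VV[1]=[0, 2, 0], msg_vec=[0, 2, 0]; VV[2]=max(VV[2],msg_vec) then VV[2][2]++ -> VV[2]=[0, 2, 1]
Event 3: LOCAL 1: VV[1][1]++ -> VV[1]=[0, 3, 0]
Event 4: LOCAL 1: VV[1][1]++ -> VV[1]=[0, 4, 0]
Event 5: SEND 0->1: VV[0][0]++ -> VV[0]=[2, 1, 0], msg_vec=[2, 1, 0]; VV[1]=max(VV[1],msg_vec) then VV[1][1]++ -> VV[1]=[2, 5, 0]
Event 6: LOCAL 0: VV[0][0]++ -> VV[0]=[3, 1, 0]
Event 7: SEND 2->0: VV[2][2]++ -> VV[2]=[0, 2, 2], msg_vec=[0, 2, 2]; VV[0]=max(VV[0],msg_vec) then VV[0][0]++ -> VV[0]=[4, 2, 2]
Event 1 stamp: [0, 1, 0]
Event 7 stamp: [0, 2, 2]
[0, 1, 0] <= [0, 2, 2]? True
[0, 2, 2] <= [0, 1, 0]? False
Relation: before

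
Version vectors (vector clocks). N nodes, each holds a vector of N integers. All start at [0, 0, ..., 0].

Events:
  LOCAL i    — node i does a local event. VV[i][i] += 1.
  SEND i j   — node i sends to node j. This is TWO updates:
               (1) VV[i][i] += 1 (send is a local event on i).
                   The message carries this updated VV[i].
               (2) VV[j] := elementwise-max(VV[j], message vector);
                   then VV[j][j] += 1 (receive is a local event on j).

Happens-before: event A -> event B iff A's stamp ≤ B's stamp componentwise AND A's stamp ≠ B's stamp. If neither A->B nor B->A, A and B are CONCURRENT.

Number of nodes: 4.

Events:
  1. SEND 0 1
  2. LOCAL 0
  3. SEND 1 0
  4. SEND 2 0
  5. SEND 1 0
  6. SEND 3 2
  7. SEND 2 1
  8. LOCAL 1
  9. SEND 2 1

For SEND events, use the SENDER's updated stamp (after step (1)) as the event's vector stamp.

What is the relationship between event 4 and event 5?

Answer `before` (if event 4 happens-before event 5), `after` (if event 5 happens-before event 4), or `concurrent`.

Answer: concurrent

Derivation:
Initial: VV[0]=[0, 0, 0, 0]
Initial: VV[1]=[0, 0, 0, 0]
Initial: VV[2]=[0, 0, 0, 0]
Initial: VV[3]=[0, 0, 0, 0]
Event 1: SEND 0->1: VV[0][0]++ -> VV[0]=[1, 0, 0, 0], msg_vec=[1, 0, 0, 0]; VV[1]=max(VV[1],msg_vec) then VV[1][1]++ -> VV[1]=[1, 1, 0, 0]
Event 2: LOCAL 0: VV[0][0]++ -> VV[0]=[2, 0, 0, 0]
Event 3: SEND 1->0: VV[1][1]++ -> VV[1]=[1, 2, 0, 0], msg_vec=[1, 2, 0, 0]; VV[0]=max(VV[0],msg_vec) then VV[0][0]++ -> VV[0]=[3, 2, 0, 0]
Event 4: SEND 2->0: VV[2][2]++ -> VV[2]=[0, 0, 1, 0], msg_vec=[0, 0, 1, 0]; VV[0]=max(VV[0],msg_vec) then VV[0][0]++ -> VV[0]=[4, 2, 1, 0]
Event 5: SEND 1->0: VV[1][1]++ -> VV[1]=[1, 3, 0, 0], msg_vec=[1, 3, 0, 0]; VV[0]=max(VV[0],msg_vec) then VV[0][0]++ -> VV[0]=[5, 3, 1, 0]
Event 6: SEND 3->2: VV[3][3]++ -> VV[3]=[0, 0, 0, 1], msg_vec=[0, 0, 0, 1]; VV[2]=max(VV[2],msg_vec) then VV[2][2]++ -> VV[2]=[0, 0, 2, 1]
Event 7: SEND 2->1: VV[2][2]++ -> VV[2]=[0, 0, 3, 1], msg_vec=[0, 0, 3, 1]; VV[1]=max(VV[1],msg_vec) then VV[1][1]++ -> VV[1]=[1, 4, 3, 1]
Event 8: LOCAL 1: VV[1][1]++ -> VV[1]=[1, 5, 3, 1]
Event 9: SEND 2->1: VV[2][2]++ -> VV[2]=[0, 0, 4, 1], msg_vec=[0, 0, 4, 1]; VV[1]=max(VV[1],msg_vec) then VV[1][1]++ -> VV[1]=[1, 6, 4, 1]
Event 4 stamp: [0, 0, 1, 0]
Event 5 stamp: [1, 3, 0, 0]
[0, 0, 1, 0] <= [1, 3, 0, 0]? False
[1, 3, 0, 0] <= [0, 0, 1, 0]? False
Relation: concurrent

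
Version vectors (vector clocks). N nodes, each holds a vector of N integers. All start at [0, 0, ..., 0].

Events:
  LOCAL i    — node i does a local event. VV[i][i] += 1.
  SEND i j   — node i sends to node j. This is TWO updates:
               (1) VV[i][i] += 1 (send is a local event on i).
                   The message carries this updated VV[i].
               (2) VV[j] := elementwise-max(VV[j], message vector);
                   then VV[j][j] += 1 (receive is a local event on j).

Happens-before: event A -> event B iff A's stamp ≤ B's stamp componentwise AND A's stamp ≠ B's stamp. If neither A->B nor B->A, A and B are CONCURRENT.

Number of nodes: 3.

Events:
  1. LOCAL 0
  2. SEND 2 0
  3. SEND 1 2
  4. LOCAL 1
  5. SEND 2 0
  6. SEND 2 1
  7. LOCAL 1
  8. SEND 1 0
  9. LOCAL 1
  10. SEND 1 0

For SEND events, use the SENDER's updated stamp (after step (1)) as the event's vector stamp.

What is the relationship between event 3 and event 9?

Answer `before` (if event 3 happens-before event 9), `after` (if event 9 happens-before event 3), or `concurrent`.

Initial: VV[0]=[0, 0, 0]
Initial: VV[1]=[0, 0, 0]
Initial: VV[2]=[0, 0, 0]
Event 1: LOCAL 0: VV[0][0]++ -> VV[0]=[1, 0, 0]
Event 2: SEND 2->0: VV[2][2]++ -> VV[2]=[0, 0, 1], msg_vec=[0, 0, 1]; VV[0]=max(VV[0],msg_vec) then VV[0][0]++ -> VV[0]=[2, 0, 1]
Event 3: SEND 1->2: VV[1][1]++ -> VV[1]=[0, 1, 0], msg_vec=[0, 1, 0]; VV[2]=max(VV[2],msg_vec) then VV[2][2]++ -> VV[2]=[0, 1, 2]
Event 4: LOCAL 1: VV[1][1]++ -> VV[1]=[0, 2, 0]
Event 5: SEND 2->0: VV[2][2]++ -> VV[2]=[0, 1, 3], msg_vec=[0, 1, 3]; VV[0]=max(VV[0],msg_vec) then VV[0][0]++ -> VV[0]=[3, 1, 3]
Event 6: SEND 2->1: VV[2][2]++ -> VV[2]=[0, 1, 4], msg_vec=[0, 1, 4]; VV[1]=max(VV[1],msg_vec) then VV[1][1]++ -> VV[1]=[0, 3, 4]
Event 7: LOCAL 1: VV[1][1]++ -> VV[1]=[0, 4, 4]
Event 8: SEND 1->0: VV[1][1]++ -> VV[1]=[0, 5, 4], msg_vec=[0, 5, 4]; VV[0]=max(VV[0],msg_vec) then VV[0][0]++ -> VV[0]=[4, 5, 4]
Event 9: LOCAL 1: VV[1][1]++ -> VV[1]=[0, 6, 4]
Event 10: SEND 1->0: VV[1][1]++ -> VV[1]=[0, 7, 4], msg_vec=[0, 7, 4]; VV[0]=max(VV[0],msg_vec) then VV[0][0]++ -> VV[0]=[5, 7, 4]
Event 3 stamp: [0, 1, 0]
Event 9 stamp: [0, 6, 4]
[0, 1, 0] <= [0, 6, 4]? True
[0, 6, 4] <= [0, 1, 0]? False
Relation: before

Answer: before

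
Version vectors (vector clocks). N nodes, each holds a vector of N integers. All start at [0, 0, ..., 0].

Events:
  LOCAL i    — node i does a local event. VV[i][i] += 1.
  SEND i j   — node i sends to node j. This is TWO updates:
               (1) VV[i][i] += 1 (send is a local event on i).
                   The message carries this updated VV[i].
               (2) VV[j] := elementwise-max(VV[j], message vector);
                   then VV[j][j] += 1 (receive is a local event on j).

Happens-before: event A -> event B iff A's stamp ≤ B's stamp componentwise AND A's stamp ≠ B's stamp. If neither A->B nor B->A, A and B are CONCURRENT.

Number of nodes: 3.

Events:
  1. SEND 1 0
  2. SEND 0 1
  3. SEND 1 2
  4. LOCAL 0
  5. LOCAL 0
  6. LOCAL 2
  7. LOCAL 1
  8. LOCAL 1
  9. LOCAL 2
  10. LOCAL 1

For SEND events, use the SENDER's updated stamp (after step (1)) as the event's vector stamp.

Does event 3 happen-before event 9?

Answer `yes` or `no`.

Answer: yes

Derivation:
Initial: VV[0]=[0, 0, 0]
Initial: VV[1]=[0, 0, 0]
Initial: VV[2]=[0, 0, 0]
Event 1: SEND 1->0: VV[1][1]++ -> VV[1]=[0, 1, 0], msg_vec=[0, 1, 0]; VV[0]=max(VV[0],msg_vec) then VV[0][0]++ -> VV[0]=[1, 1, 0]
Event 2: SEND 0->1: VV[0][0]++ -> VV[0]=[2, 1, 0], msg_vec=[2, 1, 0]; VV[1]=max(VV[1],msg_vec) then VV[1][1]++ -> VV[1]=[2, 2, 0]
Event 3: SEND 1->2: VV[1][1]++ -> VV[1]=[2, 3, 0], msg_vec=[2, 3, 0]; VV[2]=max(VV[2],msg_vec) then VV[2][2]++ -> VV[2]=[2, 3, 1]
Event 4: LOCAL 0: VV[0][0]++ -> VV[0]=[3, 1, 0]
Event 5: LOCAL 0: VV[0][0]++ -> VV[0]=[4, 1, 0]
Event 6: LOCAL 2: VV[2][2]++ -> VV[2]=[2, 3, 2]
Event 7: LOCAL 1: VV[1][1]++ -> VV[1]=[2, 4, 0]
Event 8: LOCAL 1: VV[1][1]++ -> VV[1]=[2, 5, 0]
Event 9: LOCAL 2: VV[2][2]++ -> VV[2]=[2, 3, 3]
Event 10: LOCAL 1: VV[1][1]++ -> VV[1]=[2, 6, 0]
Event 3 stamp: [2, 3, 0]
Event 9 stamp: [2, 3, 3]
[2, 3, 0] <= [2, 3, 3]? True. Equal? False. Happens-before: True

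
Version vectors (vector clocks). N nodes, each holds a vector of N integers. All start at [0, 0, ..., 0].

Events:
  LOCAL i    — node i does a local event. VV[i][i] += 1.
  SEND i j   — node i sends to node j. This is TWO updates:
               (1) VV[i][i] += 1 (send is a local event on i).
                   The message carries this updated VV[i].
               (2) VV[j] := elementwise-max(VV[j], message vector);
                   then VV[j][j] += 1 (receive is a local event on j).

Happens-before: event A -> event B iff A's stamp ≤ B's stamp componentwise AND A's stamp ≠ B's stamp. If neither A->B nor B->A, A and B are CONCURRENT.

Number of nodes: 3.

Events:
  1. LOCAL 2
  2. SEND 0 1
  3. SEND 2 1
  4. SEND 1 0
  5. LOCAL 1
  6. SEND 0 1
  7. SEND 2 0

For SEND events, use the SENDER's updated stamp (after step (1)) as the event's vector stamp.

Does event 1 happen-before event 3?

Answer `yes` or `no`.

Initial: VV[0]=[0, 0, 0]
Initial: VV[1]=[0, 0, 0]
Initial: VV[2]=[0, 0, 0]
Event 1: LOCAL 2: VV[2][2]++ -> VV[2]=[0, 0, 1]
Event 2: SEND 0->1: VV[0][0]++ -> VV[0]=[1, 0, 0], msg_vec=[1, 0, 0]; VV[1]=max(VV[1],msg_vec) then VV[1][1]++ -> VV[1]=[1, 1, 0]
Event 3: SEND 2->1: VV[2][2]++ -> VV[2]=[0, 0, 2], msg_vec=[0, 0, 2]; VV[1]=max(VV[1],msg_vec) then VV[1][1]++ -> VV[1]=[1, 2, 2]
Event 4: SEND 1->0: VV[1][1]++ -> VV[1]=[1, 3, 2], msg_vec=[1, 3, 2]; VV[0]=max(VV[0],msg_vec) then VV[0][0]++ -> VV[0]=[2, 3, 2]
Event 5: LOCAL 1: VV[1][1]++ -> VV[1]=[1, 4, 2]
Event 6: SEND 0->1: VV[0][0]++ -> VV[0]=[3, 3, 2], msg_vec=[3, 3, 2]; VV[1]=max(VV[1],msg_vec) then VV[1][1]++ -> VV[1]=[3, 5, 2]
Event 7: SEND 2->0: VV[2][2]++ -> VV[2]=[0, 0, 3], msg_vec=[0, 0, 3]; VV[0]=max(VV[0],msg_vec) then VV[0][0]++ -> VV[0]=[4, 3, 3]
Event 1 stamp: [0, 0, 1]
Event 3 stamp: [0, 0, 2]
[0, 0, 1] <= [0, 0, 2]? True. Equal? False. Happens-before: True

Answer: yes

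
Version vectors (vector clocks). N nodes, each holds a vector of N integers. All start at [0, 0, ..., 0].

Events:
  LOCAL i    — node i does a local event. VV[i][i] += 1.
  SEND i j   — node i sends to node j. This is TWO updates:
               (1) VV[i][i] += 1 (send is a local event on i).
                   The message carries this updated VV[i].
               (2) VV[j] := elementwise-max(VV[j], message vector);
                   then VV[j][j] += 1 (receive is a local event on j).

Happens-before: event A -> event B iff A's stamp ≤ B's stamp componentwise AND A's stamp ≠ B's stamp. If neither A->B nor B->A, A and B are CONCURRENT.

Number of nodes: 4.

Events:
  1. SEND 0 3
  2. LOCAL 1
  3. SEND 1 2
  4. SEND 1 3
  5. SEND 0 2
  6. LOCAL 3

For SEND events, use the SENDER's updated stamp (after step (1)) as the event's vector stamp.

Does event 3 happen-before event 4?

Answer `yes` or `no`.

Answer: yes

Derivation:
Initial: VV[0]=[0, 0, 0, 0]
Initial: VV[1]=[0, 0, 0, 0]
Initial: VV[2]=[0, 0, 0, 0]
Initial: VV[3]=[0, 0, 0, 0]
Event 1: SEND 0->3: VV[0][0]++ -> VV[0]=[1, 0, 0, 0], msg_vec=[1, 0, 0, 0]; VV[3]=max(VV[3],msg_vec) then VV[3][3]++ -> VV[3]=[1, 0, 0, 1]
Event 2: LOCAL 1: VV[1][1]++ -> VV[1]=[0, 1, 0, 0]
Event 3: SEND 1->2: VV[1][1]++ -> VV[1]=[0, 2, 0, 0], msg_vec=[0, 2, 0, 0]; VV[2]=max(VV[2],msg_vec) then VV[2][2]++ -> VV[2]=[0, 2, 1, 0]
Event 4: SEND 1->3: VV[1][1]++ -> VV[1]=[0, 3, 0, 0], msg_vec=[0, 3, 0, 0]; VV[3]=max(VV[3],msg_vec) then VV[3][3]++ -> VV[3]=[1, 3, 0, 2]
Event 5: SEND 0->2: VV[0][0]++ -> VV[0]=[2, 0, 0, 0], msg_vec=[2, 0, 0, 0]; VV[2]=max(VV[2],msg_vec) then VV[2][2]++ -> VV[2]=[2, 2, 2, 0]
Event 6: LOCAL 3: VV[3][3]++ -> VV[3]=[1, 3, 0, 3]
Event 3 stamp: [0, 2, 0, 0]
Event 4 stamp: [0, 3, 0, 0]
[0, 2, 0, 0] <= [0, 3, 0, 0]? True. Equal? False. Happens-before: True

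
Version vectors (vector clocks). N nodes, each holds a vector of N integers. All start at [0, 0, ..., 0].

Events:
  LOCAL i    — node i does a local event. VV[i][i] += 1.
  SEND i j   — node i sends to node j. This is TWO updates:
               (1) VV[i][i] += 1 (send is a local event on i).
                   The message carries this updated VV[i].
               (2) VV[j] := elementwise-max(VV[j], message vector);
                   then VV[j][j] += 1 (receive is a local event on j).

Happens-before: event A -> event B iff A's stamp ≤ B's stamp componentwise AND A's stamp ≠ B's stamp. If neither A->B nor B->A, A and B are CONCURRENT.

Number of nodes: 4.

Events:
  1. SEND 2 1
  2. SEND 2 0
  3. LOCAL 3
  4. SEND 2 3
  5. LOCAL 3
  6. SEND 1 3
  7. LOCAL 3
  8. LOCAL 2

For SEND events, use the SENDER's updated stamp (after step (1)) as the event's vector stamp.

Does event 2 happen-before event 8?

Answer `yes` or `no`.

Initial: VV[0]=[0, 0, 0, 0]
Initial: VV[1]=[0, 0, 0, 0]
Initial: VV[2]=[0, 0, 0, 0]
Initial: VV[3]=[0, 0, 0, 0]
Event 1: SEND 2->1: VV[2][2]++ -> VV[2]=[0, 0, 1, 0], msg_vec=[0, 0, 1, 0]; VV[1]=max(VV[1],msg_vec) then VV[1][1]++ -> VV[1]=[0, 1, 1, 0]
Event 2: SEND 2->0: VV[2][2]++ -> VV[2]=[0, 0, 2, 0], msg_vec=[0, 0, 2, 0]; VV[0]=max(VV[0],msg_vec) then VV[0][0]++ -> VV[0]=[1, 0, 2, 0]
Event 3: LOCAL 3: VV[3][3]++ -> VV[3]=[0, 0, 0, 1]
Event 4: SEND 2->3: VV[2][2]++ -> VV[2]=[0, 0, 3, 0], msg_vec=[0, 0, 3, 0]; VV[3]=max(VV[3],msg_vec) then VV[3][3]++ -> VV[3]=[0, 0, 3, 2]
Event 5: LOCAL 3: VV[3][3]++ -> VV[3]=[0, 0, 3, 3]
Event 6: SEND 1->3: VV[1][1]++ -> VV[1]=[0, 2, 1, 0], msg_vec=[0, 2, 1, 0]; VV[3]=max(VV[3],msg_vec) then VV[3][3]++ -> VV[3]=[0, 2, 3, 4]
Event 7: LOCAL 3: VV[3][3]++ -> VV[3]=[0, 2, 3, 5]
Event 8: LOCAL 2: VV[2][2]++ -> VV[2]=[0, 0, 4, 0]
Event 2 stamp: [0, 0, 2, 0]
Event 8 stamp: [0, 0, 4, 0]
[0, 0, 2, 0] <= [0, 0, 4, 0]? True. Equal? False. Happens-before: True

Answer: yes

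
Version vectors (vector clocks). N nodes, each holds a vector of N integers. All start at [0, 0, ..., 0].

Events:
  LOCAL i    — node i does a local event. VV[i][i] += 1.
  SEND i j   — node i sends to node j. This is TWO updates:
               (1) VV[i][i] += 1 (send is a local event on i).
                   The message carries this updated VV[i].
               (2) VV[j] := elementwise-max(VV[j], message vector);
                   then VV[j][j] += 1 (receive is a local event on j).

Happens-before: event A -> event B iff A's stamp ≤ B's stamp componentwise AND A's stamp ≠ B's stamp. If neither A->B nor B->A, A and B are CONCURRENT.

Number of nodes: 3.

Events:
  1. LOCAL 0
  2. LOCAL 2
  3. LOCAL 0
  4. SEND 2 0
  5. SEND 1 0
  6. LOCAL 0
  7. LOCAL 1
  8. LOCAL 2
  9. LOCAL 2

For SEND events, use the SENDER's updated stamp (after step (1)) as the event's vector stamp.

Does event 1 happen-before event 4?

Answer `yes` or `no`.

Answer: no

Derivation:
Initial: VV[0]=[0, 0, 0]
Initial: VV[1]=[0, 0, 0]
Initial: VV[2]=[0, 0, 0]
Event 1: LOCAL 0: VV[0][0]++ -> VV[0]=[1, 0, 0]
Event 2: LOCAL 2: VV[2][2]++ -> VV[2]=[0, 0, 1]
Event 3: LOCAL 0: VV[0][0]++ -> VV[0]=[2, 0, 0]
Event 4: SEND 2->0: VV[2][2]++ -> VV[2]=[0, 0, 2], msg_vec=[0, 0, 2]; VV[0]=max(VV[0],msg_vec) then VV[0][0]++ -> VV[0]=[3, 0, 2]
Event 5: SEND 1->0: VV[1][1]++ -> VV[1]=[0, 1, 0], msg_vec=[0, 1, 0]; VV[0]=max(VV[0],msg_vec) then VV[0][0]++ -> VV[0]=[4, 1, 2]
Event 6: LOCAL 0: VV[0][0]++ -> VV[0]=[5, 1, 2]
Event 7: LOCAL 1: VV[1][1]++ -> VV[1]=[0, 2, 0]
Event 8: LOCAL 2: VV[2][2]++ -> VV[2]=[0, 0, 3]
Event 9: LOCAL 2: VV[2][2]++ -> VV[2]=[0, 0, 4]
Event 1 stamp: [1, 0, 0]
Event 4 stamp: [0, 0, 2]
[1, 0, 0] <= [0, 0, 2]? False. Equal? False. Happens-before: False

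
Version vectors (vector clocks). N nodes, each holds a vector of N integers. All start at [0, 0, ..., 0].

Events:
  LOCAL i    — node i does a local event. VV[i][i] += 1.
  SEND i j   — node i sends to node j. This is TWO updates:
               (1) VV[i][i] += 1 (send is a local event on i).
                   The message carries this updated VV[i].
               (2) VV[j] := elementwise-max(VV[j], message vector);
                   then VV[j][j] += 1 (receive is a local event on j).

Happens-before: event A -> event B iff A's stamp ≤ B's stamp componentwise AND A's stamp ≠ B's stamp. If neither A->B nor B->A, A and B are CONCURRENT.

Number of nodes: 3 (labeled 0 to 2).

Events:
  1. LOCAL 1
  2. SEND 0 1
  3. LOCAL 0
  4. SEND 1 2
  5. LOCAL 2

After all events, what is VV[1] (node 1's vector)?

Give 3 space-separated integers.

Initial: VV[0]=[0, 0, 0]
Initial: VV[1]=[0, 0, 0]
Initial: VV[2]=[0, 0, 0]
Event 1: LOCAL 1: VV[1][1]++ -> VV[1]=[0, 1, 0]
Event 2: SEND 0->1: VV[0][0]++ -> VV[0]=[1, 0, 0], msg_vec=[1, 0, 0]; VV[1]=max(VV[1],msg_vec) then VV[1][1]++ -> VV[1]=[1, 2, 0]
Event 3: LOCAL 0: VV[0][0]++ -> VV[0]=[2, 0, 0]
Event 4: SEND 1->2: VV[1][1]++ -> VV[1]=[1, 3, 0], msg_vec=[1, 3, 0]; VV[2]=max(VV[2],msg_vec) then VV[2][2]++ -> VV[2]=[1, 3, 1]
Event 5: LOCAL 2: VV[2][2]++ -> VV[2]=[1, 3, 2]
Final vectors: VV[0]=[2, 0, 0]; VV[1]=[1, 3, 0]; VV[2]=[1, 3, 2]

Answer: 1 3 0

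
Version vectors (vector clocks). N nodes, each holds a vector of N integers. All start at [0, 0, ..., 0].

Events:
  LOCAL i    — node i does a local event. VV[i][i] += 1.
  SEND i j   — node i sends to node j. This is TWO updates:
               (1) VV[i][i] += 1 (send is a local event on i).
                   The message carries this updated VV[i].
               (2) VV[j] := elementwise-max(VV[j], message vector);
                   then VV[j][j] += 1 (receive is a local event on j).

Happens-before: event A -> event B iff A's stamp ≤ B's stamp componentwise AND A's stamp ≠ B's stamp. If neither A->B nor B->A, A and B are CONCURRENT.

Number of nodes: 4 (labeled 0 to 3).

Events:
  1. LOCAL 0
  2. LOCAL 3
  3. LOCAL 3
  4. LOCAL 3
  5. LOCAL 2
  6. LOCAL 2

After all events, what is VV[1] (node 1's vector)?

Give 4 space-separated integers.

Initial: VV[0]=[0, 0, 0, 0]
Initial: VV[1]=[0, 0, 0, 0]
Initial: VV[2]=[0, 0, 0, 0]
Initial: VV[3]=[0, 0, 0, 0]
Event 1: LOCAL 0: VV[0][0]++ -> VV[0]=[1, 0, 0, 0]
Event 2: LOCAL 3: VV[3][3]++ -> VV[3]=[0, 0, 0, 1]
Event 3: LOCAL 3: VV[3][3]++ -> VV[3]=[0, 0, 0, 2]
Event 4: LOCAL 3: VV[3][3]++ -> VV[3]=[0, 0, 0, 3]
Event 5: LOCAL 2: VV[2][2]++ -> VV[2]=[0, 0, 1, 0]
Event 6: LOCAL 2: VV[2][2]++ -> VV[2]=[0, 0, 2, 0]
Final vectors: VV[0]=[1, 0, 0, 0]; VV[1]=[0, 0, 0, 0]; VV[2]=[0, 0, 2, 0]; VV[3]=[0, 0, 0, 3]

Answer: 0 0 0 0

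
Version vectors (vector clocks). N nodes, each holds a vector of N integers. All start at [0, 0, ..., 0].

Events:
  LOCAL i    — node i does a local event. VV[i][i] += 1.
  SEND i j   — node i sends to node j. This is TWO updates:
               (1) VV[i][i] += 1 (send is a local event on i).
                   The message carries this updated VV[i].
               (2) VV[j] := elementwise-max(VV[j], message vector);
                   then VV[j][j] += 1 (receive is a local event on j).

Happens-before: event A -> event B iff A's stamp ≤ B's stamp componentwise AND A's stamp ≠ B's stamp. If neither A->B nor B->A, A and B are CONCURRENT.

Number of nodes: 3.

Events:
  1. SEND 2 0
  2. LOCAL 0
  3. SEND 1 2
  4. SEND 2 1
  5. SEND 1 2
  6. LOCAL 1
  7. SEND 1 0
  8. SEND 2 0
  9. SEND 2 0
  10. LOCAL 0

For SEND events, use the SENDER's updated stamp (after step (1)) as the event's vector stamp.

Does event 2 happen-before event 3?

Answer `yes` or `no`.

Answer: no

Derivation:
Initial: VV[0]=[0, 0, 0]
Initial: VV[1]=[0, 0, 0]
Initial: VV[2]=[0, 0, 0]
Event 1: SEND 2->0: VV[2][2]++ -> VV[2]=[0, 0, 1], msg_vec=[0, 0, 1]; VV[0]=max(VV[0],msg_vec) then VV[0][0]++ -> VV[0]=[1, 0, 1]
Event 2: LOCAL 0: VV[0][0]++ -> VV[0]=[2, 0, 1]
Event 3: SEND 1->2: VV[1][1]++ -> VV[1]=[0, 1, 0], msg_vec=[0, 1, 0]; VV[2]=max(VV[2],msg_vec) then VV[2][2]++ -> VV[2]=[0, 1, 2]
Event 4: SEND 2->1: VV[2][2]++ -> VV[2]=[0, 1, 3], msg_vec=[0, 1, 3]; VV[1]=max(VV[1],msg_vec) then VV[1][1]++ -> VV[1]=[0, 2, 3]
Event 5: SEND 1->2: VV[1][1]++ -> VV[1]=[0, 3, 3], msg_vec=[0, 3, 3]; VV[2]=max(VV[2],msg_vec) then VV[2][2]++ -> VV[2]=[0, 3, 4]
Event 6: LOCAL 1: VV[1][1]++ -> VV[1]=[0, 4, 3]
Event 7: SEND 1->0: VV[1][1]++ -> VV[1]=[0, 5, 3], msg_vec=[0, 5, 3]; VV[0]=max(VV[0],msg_vec) then VV[0][0]++ -> VV[0]=[3, 5, 3]
Event 8: SEND 2->0: VV[2][2]++ -> VV[2]=[0, 3, 5], msg_vec=[0, 3, 5]; VV[0]=max(VV[0],msg_vec) then VV[0][0]++ -> VV[0]=[4, 5, 5]
Event 9: SEND 2->0: VV[2][2]++ -> VV[2]=[0, 3, 6], msg_vec=[0, 3, 6]; VV[0]=max(VV[0],msg_vec) then VV[0][0]++ -> VV[0]=[5, 5, 6]
Event 10: LOCAL 0: VV[0][0]++ -> VV[0]=[6, 5, 6]
Event 2 stamp: [2, 0, 1]
Event 3 stamp: [0, 1, 0]
[2, 0, 1] <= [0, 1, 0]? False. Equal? False. Happens-before: False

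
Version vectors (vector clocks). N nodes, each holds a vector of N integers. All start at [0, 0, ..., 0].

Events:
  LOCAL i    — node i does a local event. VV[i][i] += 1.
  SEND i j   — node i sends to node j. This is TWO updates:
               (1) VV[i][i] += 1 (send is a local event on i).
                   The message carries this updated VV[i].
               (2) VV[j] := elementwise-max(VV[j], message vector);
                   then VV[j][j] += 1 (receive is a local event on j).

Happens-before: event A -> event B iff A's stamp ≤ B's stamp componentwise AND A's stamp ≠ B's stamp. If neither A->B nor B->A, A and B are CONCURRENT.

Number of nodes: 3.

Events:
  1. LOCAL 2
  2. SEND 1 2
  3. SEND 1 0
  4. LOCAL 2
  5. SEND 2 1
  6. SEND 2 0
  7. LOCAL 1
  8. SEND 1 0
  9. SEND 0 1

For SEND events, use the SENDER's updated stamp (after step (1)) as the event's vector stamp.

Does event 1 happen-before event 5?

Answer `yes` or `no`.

Initial: VV[0]=[0, 0, 0]
Initial: VV[1]=[0, 0, 0]
Initial: VV[2]=[0, 0, 0]
Event 1: LOCAL 2: VV[2][2]++ -> VV[2]=[0, 0, 1]
Event 2: SEND 1->2: VV[1][1]++ -> VV[1]=[0, 1, 0], msg_vec=[0, 1, 0]; VV[2]=max(VV[2],msg_vec) then VV[2][2]++ -> VV[2]=[0, 1, 2]
Event 3: SEND 1->0: VV[1][1]++ -> VV[1]=[0, 2, 0], msg_vec=[0, 2, 0]; VV[0]=max(VV[0],msg_vec) then VV[0][0]++ -> VV[0]=[1, 2, 0]
Event 4: LOCAL 2: VV[2][2]++ -> VV[2]=[0, 1, 3]
Event 5: SEND 2->1: VV[2][2]++ -> VV[2]=[0, 1, 4], msg_vec=[0, 1, 4]; VV[1]=max(VV[1],msg_vec) then VV[1][1]++ -> VV[1]=[0, 3, 4]
Event 6: SEND 2->0: VV[2][2]++ -> VV[2]=[0, 1, 5], msg_vec=[0, 1, 5]; VV[0]=max(VV[0],msg_vec) then VV[0][0]++ -> VV[0]=[2, 2, 5]
Event 7: LOCAL 1: VV[1][1]++ -> VV[1]=[0, 4, 4]
Event 8: SEND 1->0: VV[1][1]++ -> VV[1]=[0, 5, 4], msg_vec=[0, 5, 4]; VV[0]=max(VV[0],msg_vec) then VV[0][0]++ -> VV[0]=[3, 5, 5]
Event 9: SEND 0->1: VV[0][0]++ -> VV[0]=[4, 5, 5], msg_vec=[4, 5, 5]; VV[1]=max(VV[1],msg_vec) then VV[1][1]++ -> VV[1]=[4, 6, 5]
Event 1 stamp: [0, 0, 1]
Event 5 stamp: [0, 1, 4]
[0, 0, 1] <= [0, 1, 4]? True. Equal? False. Happens-before: True

Answer: yes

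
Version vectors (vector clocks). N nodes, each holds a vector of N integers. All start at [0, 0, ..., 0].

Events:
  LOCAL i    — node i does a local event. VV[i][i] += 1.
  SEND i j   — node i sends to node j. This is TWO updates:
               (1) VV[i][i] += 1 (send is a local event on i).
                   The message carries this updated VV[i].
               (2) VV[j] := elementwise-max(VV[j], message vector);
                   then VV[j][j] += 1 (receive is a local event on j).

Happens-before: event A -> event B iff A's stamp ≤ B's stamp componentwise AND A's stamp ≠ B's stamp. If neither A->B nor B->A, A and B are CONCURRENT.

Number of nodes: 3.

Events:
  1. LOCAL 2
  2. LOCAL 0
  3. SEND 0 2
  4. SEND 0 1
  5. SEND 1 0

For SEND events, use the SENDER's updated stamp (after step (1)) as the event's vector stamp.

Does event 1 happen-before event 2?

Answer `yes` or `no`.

Initial: VV[0]=[0, 0, 0]
Initial: VV[1]=[0, 0, 0]
Initial: VV[2]=[0, 0, 0]
Event 1: LOCAL 2: VV[2][2]++ -> VV[2]=[0, 0, 1]
Event 2: LOCAL 0: VV[0][0]++ -> VV[0]=[1, 0, 0]
Event 3: SEND 0->2: VV[0][0]++ -> VV[0]=[2, 0, 0], msg_vec=[2, 0, 0]; VV[2]=max(VV[2],msg_vec) then VV[2][2]++ -> VV[2]=[2, 0, 2]
Event 4: SEND 0->1: VV[0][0]++ -> VV[0]=[3, 0, 0], msg_vec=[3, 0, 0]; VV[1]=max(VV[1],msg_vec) then VV[1][1]++ -> VV[1]=[3, 1, 0]
Event 5: SEND 1->0: VV[1][1]++ -> VV[1]=[3, 2, 0], msg_vec=[3, 2, 0]; VV[0]=max(VV[0],msg_vec) then VV[0][0]++ -> VV[0]=[4, 2, 0]
Event 1 stamp: [0, 0, 1]
Event 2 stamp: [1, 0, 0]
[0, 0, 1] <= [1, 0, 0]? False. Equal? False. Happens-before: False

Answer: no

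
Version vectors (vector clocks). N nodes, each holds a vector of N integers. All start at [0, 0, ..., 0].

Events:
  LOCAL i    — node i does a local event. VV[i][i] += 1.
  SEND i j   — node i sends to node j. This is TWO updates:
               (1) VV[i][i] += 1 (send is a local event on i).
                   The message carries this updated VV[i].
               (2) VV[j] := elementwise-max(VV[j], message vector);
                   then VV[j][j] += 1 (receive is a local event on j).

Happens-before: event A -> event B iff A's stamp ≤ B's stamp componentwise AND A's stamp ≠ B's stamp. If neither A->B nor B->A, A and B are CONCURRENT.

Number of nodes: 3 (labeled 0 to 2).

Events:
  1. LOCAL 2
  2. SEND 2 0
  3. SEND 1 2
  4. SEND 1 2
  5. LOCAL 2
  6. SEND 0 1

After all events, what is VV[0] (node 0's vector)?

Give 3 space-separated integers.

Initial: VV[0]=[0, 0, 0]
Initial: VV[1]=[0, 0, 0]
Initial: VV[2]=[0, 0, 0]
Event 1: LOCAL 2: VV[2][2]++ -> VV[2]=[0, 0, 1]
Event 2: SEND 2->0: VV[2][2]++ -> VV[2]=[0, 0, 2], msg_vec=[0, 0, 2]; VV[0]=max(VV[0],msg_vec) then VV[0][0]++ -> VV[0]=[1, 0, 2]
Event 3: SEND 1->2: VV[1][1]++ -> VV[1]=[0, 1, 0], msg_vec=[0, 1, 0]; VV[2]=max(VV[2],msg_vec) then VV[2][2]++ -> VV[2]=[0, 1, 3]
Event 4: SEND 1->2: VV[1][1]++ -> VV[1]=[0, 2, 0], msg_vec=[0, 2, 0]; VV[2]=max(VV[2],msg_vec) then VV[2][2]++ -> VV[2]=[0, 2, 4]
Event 5: LOCAL 2: VV[2][2]++ -> VV[2]=[0, 2, 5]
Event 6: SEND 0->1: VV[0][0]++ -> VV[0]=[2, 0, 2], msg_vec=[2, 0, 2]; VV[1]=max(VV[1],msg_vec) then VV[1][1]++ -> VV[1]=[2, 3, 2]
Final vectors: VV[0]=[2, 0, 2]; VV[1]=[2, 3, 2]; VV[2]=[0, 2, 5]

Answer: 2 0 2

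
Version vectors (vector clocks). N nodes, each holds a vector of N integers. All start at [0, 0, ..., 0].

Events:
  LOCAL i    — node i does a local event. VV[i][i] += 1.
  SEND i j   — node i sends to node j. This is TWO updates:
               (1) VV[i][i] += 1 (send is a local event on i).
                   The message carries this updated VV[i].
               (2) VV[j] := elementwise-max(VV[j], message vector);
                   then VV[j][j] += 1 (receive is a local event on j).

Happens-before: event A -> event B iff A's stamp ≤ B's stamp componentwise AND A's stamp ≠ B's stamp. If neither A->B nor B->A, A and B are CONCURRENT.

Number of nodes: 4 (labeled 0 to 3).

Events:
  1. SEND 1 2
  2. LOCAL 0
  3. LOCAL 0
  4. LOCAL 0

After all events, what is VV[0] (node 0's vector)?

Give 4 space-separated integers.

Answer: 3 0 0 0

Derivation:
Initial: VV[0]=[0, 0, 0, 0]
Initial: VV[1]=[0, 0, 0, 0]
Initial: VV[2]=[0, 0, 0, 0]
Initial: VV[3]=[0, 0, 0, 0]
Event 1: SEND 1->2: VV[1][1]++ -> VV[1]=[0, 1, 0, 0], msg_vec=[0, 1, 0, 0]; VV[2]=max(VV[2],msg_vec) then VV[2][2]++ -> VV[2]=[0, 1, 1, 0]
Event 2: LOCAL 0: VV[0][0]++ -> VV[0]=[1, 0, 0, 0]
Event 3: LOCAL 0: VV[0][0]++ -> VV[0]=[2, 0, 0, 0]
Event 4: LOCAL 0: VV[0][0]++ -> VV[0]=[3, 0, 0, 0]
Final vectors: VV[0]=[3, 0, 0, 0]; VV[1]=[0, 1, 0, 0]; VV[2]=[0, 1, 1, 0]; VV[3]=[0, 0, 0, 0]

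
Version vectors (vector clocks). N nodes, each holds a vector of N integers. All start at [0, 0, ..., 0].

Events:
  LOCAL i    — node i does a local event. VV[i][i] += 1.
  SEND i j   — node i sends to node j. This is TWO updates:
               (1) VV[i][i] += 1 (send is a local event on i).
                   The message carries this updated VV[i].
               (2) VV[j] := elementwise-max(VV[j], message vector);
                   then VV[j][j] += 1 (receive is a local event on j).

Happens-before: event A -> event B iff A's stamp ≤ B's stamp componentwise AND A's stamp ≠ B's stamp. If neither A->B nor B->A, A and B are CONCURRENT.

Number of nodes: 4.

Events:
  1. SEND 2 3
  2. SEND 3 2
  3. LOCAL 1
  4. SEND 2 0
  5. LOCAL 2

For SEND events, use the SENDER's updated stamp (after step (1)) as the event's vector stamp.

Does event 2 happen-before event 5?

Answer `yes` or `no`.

Answer: yes

Derivation:
Initial: VV[0]=[0, 0, 0, 0]
Initial: VV[1]=[0, 0, 0, 0]
Initial: VV[2]=[0, 0, 0, 0]
Initial: VV[3]=[0, 0, 0, 0]
Event 1: SEND 2->3: VV[2][2]++ -> VV[2]=[0, 0, 1, 0], msg_vec=[0, 0, 1, 0]; VV[3]=max(VV[3],msg_vec) then VV[3][3]++ -> VV[3]=[0, 0, 1, 1]
Event 2: SEND 3->2: VV[3][3]++ -> VV[3]=[0, 0, 1, 2], msg_vec=[0, 0, 1, 2]; VV[2]=max(VV[2],msg_vec) then VV[2][2]++ -> VV[2]=[0, 0, 2, 2]
Event 3: LOCAL 1: VV[1][1]++ -> VV[1]=[0, 1, 0, 0]
Event 4: SEND 2->0: VV[2][2]++ -> VV[2]=[0, 0, 3, 2], msg_vec=[0, 0, 3, 2]; VV[0]=max(VV[0],msg_vec) then VV[0][0]++ -> VV[0]=[1, 0, 3, 2]
Event 5: LOCAL 2: VV[2][2]++ -> VV[2]=[0, 0, 4, 2]
Event 2 stamp: [0, 0, 1, 2]
Event 5 stamp: [0, 0, 4, 2]
[0, 0, 1, 2] <= [0, 0, 4, 2]? True. Equal? False. Happens-before: True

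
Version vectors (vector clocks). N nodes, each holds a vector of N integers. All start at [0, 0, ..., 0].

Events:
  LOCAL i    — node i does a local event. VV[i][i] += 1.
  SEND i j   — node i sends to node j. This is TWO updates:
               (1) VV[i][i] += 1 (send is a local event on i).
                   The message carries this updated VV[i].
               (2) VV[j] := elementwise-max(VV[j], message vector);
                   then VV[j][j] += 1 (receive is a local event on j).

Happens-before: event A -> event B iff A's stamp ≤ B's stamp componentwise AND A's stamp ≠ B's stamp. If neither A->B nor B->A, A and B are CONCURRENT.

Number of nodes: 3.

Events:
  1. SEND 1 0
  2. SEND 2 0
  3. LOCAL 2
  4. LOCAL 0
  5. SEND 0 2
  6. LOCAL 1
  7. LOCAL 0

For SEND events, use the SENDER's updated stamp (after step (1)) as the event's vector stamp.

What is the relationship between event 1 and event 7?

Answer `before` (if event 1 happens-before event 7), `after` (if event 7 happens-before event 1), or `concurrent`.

Answer: before

Derivation:
Initial: VV[0]=[0, 0, 0]
Initial: VV[1]=[0, 0, 0]
Initial: VV[2]=[0, 0, 0]
Event 1: SEND 1->0: VV[1][1]++ -> VV[1]=[0, 1, 0], msg_vec=[0, 1, 0]; VV[0]=max(VV[0],msg_vec) then VV[0][0]++ -> VV[0]=[1, 1, 0]
Event 2: SEND 2->0: VV[2][2]++ -> VV[2]=[0, 0, 1], msg_vec=[0, 0, 1]; VV[0]=max(VV[0],msg_vec) then VV[0][0]++ -> VV[0]=[2, 1, 1]
Event 3: LOCAL 2: VV[2][2]++ -> VV[2]=[0, 0, 2]
Event 4: LOCAL 0: VV[0][0]++ -> VV[0]=[3, 1, 1]
Event 5: SEND 0->2: VV[0][0]++ -> VV[0]=[4, 1, 1], msg_vec=[4, 1, 1]; VV[2]=max(VV[2],msg_vec) then VV[2][2]++ -> VV[2]=[4, 1, 3]
Event 6: LOCAL 1: VV[1][1]++ -> VV[1]=[0, 2, 0]
Event 7: LOCAL 0: VV[0][0]++ -> VV[0]=[5, 1, 1]
Event 1 stamp: [0, 1, 0]
Event 7 stamp: [5, 1, 1]
[0, 1, 0] <= [5, 1, 1]? True
[5, 1, 1] <= [0, 1, 0]? False
Relation: before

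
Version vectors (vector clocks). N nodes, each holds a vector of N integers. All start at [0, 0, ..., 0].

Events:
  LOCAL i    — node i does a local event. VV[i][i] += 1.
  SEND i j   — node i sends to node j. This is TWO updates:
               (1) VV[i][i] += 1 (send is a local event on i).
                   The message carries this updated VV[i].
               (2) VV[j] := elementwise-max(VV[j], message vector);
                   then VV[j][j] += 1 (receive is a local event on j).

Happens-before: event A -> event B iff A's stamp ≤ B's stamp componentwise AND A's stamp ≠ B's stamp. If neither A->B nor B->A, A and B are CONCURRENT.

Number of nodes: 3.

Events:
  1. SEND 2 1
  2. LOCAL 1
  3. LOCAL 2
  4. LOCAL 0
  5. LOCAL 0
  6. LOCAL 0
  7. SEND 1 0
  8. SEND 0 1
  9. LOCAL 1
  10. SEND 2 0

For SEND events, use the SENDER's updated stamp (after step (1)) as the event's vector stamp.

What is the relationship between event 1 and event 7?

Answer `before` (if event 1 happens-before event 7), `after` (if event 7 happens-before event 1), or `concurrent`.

Initial: VV[0]=[0, 0, 0]
Initial: VV[1]=[0, 0, 0]
Initial: VV[2]=[0, 0, 0]
Event 1: SEND 2->1: VV[2][2]++ -> VV[2]=[0, 0, 1], msg_vec=[0, 0, 1]; VV[1]=max(VV[1],msg_vec) then VV[1][1]++ -> VV[1]=[0, 1, 1]
Event 2: LOCAL 1: VV[1][1]++ -> VV[1]=[0, 2, 1]
Event 3: LOCAL 2: VV[2][2]++ -> VV[2]=[0, 0, 2]
Event 4: LOCAL 0: VV[0][0]++ -> VV[0]=[1, 0, 0]
Event 5: LOCAL 0: VV[0][0]++ -> VV[0]=[2, 0, 0]
Event 6: LOCAL 0: VV[0][0]++ -> VV[0]=[3, 0, 0]
Event 7: SEND 1->0: VV[1][1]++ -> VV[1]=[0, 3, 1], msg_vec=[0, 3, 1]; VV[0]=max(VV[0],msg_vec) then VV[0][0]++ -> VV[0]=[4, 3, 1]
Event 8: SEND 0->1: VV[0][0]++ -> VV[0]=[5, 3, 1], msg_vec=[5, 3, 1]; VV[1]=max(VV[1],msg_vec) then VV[1][1]++ -> VV[1]=[5, 4, 1]
Event 9: LOCAL 1: VV[1][1]++ -> VV[1]=[5, 5, 1]
Event 10: SEND 2->0: VV[2][2]++ -> VV[2]=[0, 0, 3], msg_vec=[0, 0, 3]; VV[0]=max(VV[0],msg_vec) then VV[0][0]++ -> VV[0]=[6, 3, 3]
Event 1 stamp: [0, 0, 1]
Event 7 stamp: [0, 3, 1]
[0, 0, 1] <= [0, 3, 1]? True
[0, 3, 1] <= [0, 0, 1]? False
Relation: before

Answer: before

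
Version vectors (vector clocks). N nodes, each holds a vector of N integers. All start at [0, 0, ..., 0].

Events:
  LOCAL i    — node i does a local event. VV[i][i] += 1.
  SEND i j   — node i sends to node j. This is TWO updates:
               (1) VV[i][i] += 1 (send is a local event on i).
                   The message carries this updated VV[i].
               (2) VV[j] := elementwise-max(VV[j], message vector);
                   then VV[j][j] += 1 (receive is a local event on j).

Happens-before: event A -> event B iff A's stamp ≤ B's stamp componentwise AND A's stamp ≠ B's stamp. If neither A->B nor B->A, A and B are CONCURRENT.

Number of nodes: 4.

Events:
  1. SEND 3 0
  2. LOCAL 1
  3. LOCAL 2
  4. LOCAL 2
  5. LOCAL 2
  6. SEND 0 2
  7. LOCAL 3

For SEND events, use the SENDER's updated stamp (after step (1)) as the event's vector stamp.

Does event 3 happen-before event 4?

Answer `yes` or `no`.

Answer: yes

Derivation:
Initial: VV[0]=[0, 0, 0, 0]
Initial: VV[1]=[0, 0, 0, 0]
Initial: VV[2]=[0, 0, 0, 0]
Initial: VV[3]=[0, 0, 0, 0]
Event 1: SEND 3->0: VV[3][3]++ -> VV[3]=[0, 0, 0, 1], msg_vec=[0, 0, 0, 1]; VV[0]=max(VV[0],msg_vec) then VV[0][0]++ -> VV[0]=[1, 0, 0, 1]
Event 2: LOCAL 1: VV[1][1]++ -> VV[1]=[0, 1, 0, 0]
Event 3: LOCAL 2: VV[2][2]++ -> VV[2]=[0, 0, 1, 0]
Event 4: LOCAL 2: VV[2][2]++ -> VV[2]=[0, 0, 2, 0]
Event 5: LOCAL 2: VV[2][2]++ -> VV[2]=[0, 0, 3, 0]
Event 6: SEND 0->2: VV[0][0]++ -> VV[0]=[2, 0, 0, 1], msg_vec=[2, 0, 0, 1]; VV[2]=max(VV[2],msg_vec) then VV[2][2]++ -> VV[2]=[2, 0, 4, 1]
Event 7: LOCAL 3: VV[3][3]++ -> VV[3]=[0, 0, 0, 2]
Event 3 stamp: [0, 0, 1, 0]
Event 4 stamp: [0, 0, 2, 0]
[0, 0, 1, 0] <= [0, 0, 2, 0]? True. Equal? False. Happens-before: True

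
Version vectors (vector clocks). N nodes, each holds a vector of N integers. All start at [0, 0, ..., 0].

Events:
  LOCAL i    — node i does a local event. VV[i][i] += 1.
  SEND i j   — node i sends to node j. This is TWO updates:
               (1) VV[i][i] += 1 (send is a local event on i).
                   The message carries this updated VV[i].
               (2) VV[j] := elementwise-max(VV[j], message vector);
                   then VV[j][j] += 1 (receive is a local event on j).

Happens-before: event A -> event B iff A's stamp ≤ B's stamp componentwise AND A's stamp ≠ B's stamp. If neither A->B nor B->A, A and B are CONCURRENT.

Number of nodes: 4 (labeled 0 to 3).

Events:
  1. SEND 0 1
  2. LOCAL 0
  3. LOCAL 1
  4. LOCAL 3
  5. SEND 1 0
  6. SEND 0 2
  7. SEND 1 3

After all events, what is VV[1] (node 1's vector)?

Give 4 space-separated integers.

Initial: VV[0]=[0, 0, 0, 0]
Initial: VV[1]=[0, 0, 0, 0]
Initial: VV[2]=[0, 0, 0, 0]
Initial: VV[3]=[0, 0, 0, 0]
Event 1: SEND 0->1: VV[0][0]++ -> VV[0]=[1, 0, 0, 0], msg_vec=[1, 0, 0, 0]; VV[1]=max(VV[1],msg_vec) then VV[1][1]++ -> VV[1]=[1, 1, 0, 0]
Event 2: LOCAL 0: VV[0][0]++ -> VV[0]=[2, 0, 0, 0]
Event 3: LOCAL 1: VV[1][1]++ -> VV[1]=[1, 2, 0, 0]
Event 4: LOCAL 3: VV[3][3]++ -> VV[3]=[0, 0, 0, 1]
Event 5: SEND 1->0: VV[1][1]++ -> VV[1]=[1, 3, 0, 0], msg_vec=[1, 3, 0, 0]; VV[0]=max(VV[0],msg_vec) then VV[0][0]++ -> VV[0]=[3, 3, 0, 0]
Event 6: SEND 0->2: VV[0][0]++ -> VV[0]=[4, 3, 0, 0], msg_vec=[4, 3, 0, 0]; VV[2]=max(VV[2],msg_vec) then VV[2][2]++ -> VV[2]=[4, 3, 1, 0]
Event 7: SEND 1->3: VV[1][1]++ -> VV[1]=[1, 4, 0, 0], msg_vec=[1, 4, 0, 0]; VV[3]=max(VV[3],msg_vec) then VV[3][3]++ -> VV[3]=[1, 4, 0, 2]
Final vectors: VV[0]=[4, 3, 0, 0]; VV[1]=[1, 4, 0, 0]; VV[2]=[4, 3, 1, 0]; VV[3]=[1, 4, 0, 2]

Answer: 1 4 0 0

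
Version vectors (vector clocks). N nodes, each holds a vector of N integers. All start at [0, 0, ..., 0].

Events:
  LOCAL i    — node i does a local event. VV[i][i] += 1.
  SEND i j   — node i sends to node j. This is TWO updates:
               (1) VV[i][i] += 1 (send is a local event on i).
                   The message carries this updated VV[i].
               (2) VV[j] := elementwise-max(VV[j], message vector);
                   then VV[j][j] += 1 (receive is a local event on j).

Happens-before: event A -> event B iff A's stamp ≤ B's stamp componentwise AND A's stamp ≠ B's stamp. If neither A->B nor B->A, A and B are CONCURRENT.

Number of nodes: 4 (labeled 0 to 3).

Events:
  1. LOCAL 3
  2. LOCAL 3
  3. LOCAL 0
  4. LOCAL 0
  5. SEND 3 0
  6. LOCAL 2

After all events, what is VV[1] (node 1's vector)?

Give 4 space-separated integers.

Initial: VV[0]=[0, 0, 0, 0]
Initial: VV[1]=[0, 0, 0, 0]
Initial: VV[2]=[0, 0, 0, 0]
Initial: VV[3]=[0, 0, 0, 0]
Event 1: LOCAL 3: VV[3][3]++ -> VV[3]=[0, 0, 0, 1]
Event 2: LOCAL 3: VV[3][3]++ -> VV[3]=[0, 0, 0, 2]
Event 3: LOCAL 0: VV[0][0]++ -> VV[0]=[1, 0, 0, 0]
Event 4: LOCAL 0: VV[0][0]++ -> VV[0]=[2, 0, 0, 0]
Event 5: SEND 3->0: VV[3][3]++ -> VV[3]=[0, 0, 0, 3], msg_vec=[0, 0, 0, 3]; VV[0]=max(VV[0],msg_vec) then VV[0][0]++ -> VV[0]=[3, 0, 0, 3]
Event 6: LOCAL 2: VV[2][2]++ -> VV[2]=[0, 0, 1, 0]
Final vectors: VV[0]=[3, 0, 0, 3]; VV[1]=[0, 0, 0, 0]; VV[2]=[0, 0, 1, 0]; VV[3]=[0, 0, 0, 3]

Answer: 0 0 0 0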